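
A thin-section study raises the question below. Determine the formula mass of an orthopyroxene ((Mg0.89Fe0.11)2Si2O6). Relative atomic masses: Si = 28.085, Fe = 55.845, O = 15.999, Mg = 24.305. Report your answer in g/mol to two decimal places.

The formula mass is the sum 1.78·24.305 + 0.22·55.845 + 2·28.085 + 6·15.999.

207.71 g/mol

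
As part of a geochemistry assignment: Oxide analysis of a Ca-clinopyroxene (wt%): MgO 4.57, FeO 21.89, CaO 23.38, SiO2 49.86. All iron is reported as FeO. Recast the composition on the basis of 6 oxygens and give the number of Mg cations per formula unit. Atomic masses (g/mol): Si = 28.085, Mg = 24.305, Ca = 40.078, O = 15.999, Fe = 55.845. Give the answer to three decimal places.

MgO: 4.57/40.304 = 0.11339 mol → 0.11339 mol Mg, 0.11339 mol O.
FeO: 21.89/71.844 = 0.30469 mol → 0.30469 mol Fe, 0.30469 mol O.
CaO: 23.38/56.077 = 0.41693 mol → 0.41693 mol Ca, 0.41693 mol O.
SiO2: 49.86/60.083 = 0.82985 mol → 0.82985 mol Si, 1.65970 mol O.
Total oxygen = 2.49471 mol. Normalization factor = 6/2.49471 = 2.40509.
Mg per 6 O = 0.11339 × 2.40509 = 0.273.

0.273 Mg apfu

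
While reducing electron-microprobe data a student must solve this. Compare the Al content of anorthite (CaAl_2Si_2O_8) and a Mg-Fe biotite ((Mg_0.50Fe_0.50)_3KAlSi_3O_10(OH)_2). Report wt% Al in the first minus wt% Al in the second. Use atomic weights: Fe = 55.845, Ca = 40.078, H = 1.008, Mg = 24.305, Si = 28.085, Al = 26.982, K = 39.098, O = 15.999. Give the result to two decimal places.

13.59 percentage points

M(CaAl_2Si_2O_8) = 278.204 g/mol, so wt% Al = 53.964/278.204 × 100 = 19.40%.
M((Mg_0.50Fe_0.50)_3KAlSi_3O_10(OH)_2) = 464.564 g/mol, so wt% Al = 26.982/464.564 × 100 = 5.81%.
19.40 − 5.81 = 13.59 pp.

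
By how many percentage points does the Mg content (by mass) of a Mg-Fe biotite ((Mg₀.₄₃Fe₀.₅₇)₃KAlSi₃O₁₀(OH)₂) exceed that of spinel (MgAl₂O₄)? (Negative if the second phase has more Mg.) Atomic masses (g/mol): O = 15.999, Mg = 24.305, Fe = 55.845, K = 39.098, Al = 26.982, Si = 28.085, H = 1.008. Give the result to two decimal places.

-10.43 percentage points

Mg in (Mg₀.₄₃Fe₀.₅₇)₃KAlSi₃O₁₀(OH)₂: molar mass 471.187 g/mol; 1.29×24.305 = 31.353 g → 6.65 wt%.
Mg in MgAl₂O₄: molar mass 142.265 g/mol; 1×24.305 = 24.305 g → 17.08 wt%.
Difference = 6.65 − 17.08 = -10.43 percentage points.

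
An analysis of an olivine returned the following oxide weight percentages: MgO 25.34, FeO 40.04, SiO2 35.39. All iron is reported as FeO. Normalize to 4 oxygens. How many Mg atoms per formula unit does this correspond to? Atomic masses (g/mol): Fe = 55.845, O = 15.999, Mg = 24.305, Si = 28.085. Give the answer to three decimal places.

1.064 Mg apfu

MgO: 25.34/40.304 = 0.62872 mol → 0.62872 mol Mg, 0.62872 mol O.
FeO: 40.04/71.844 = 0.55732 mol → 0.55732 mol Fe, 0.55732 mol O.
SiO2: 35.39/60.083 = 0.58902 mol → 0.58902 mol Si, 1.17804 mol O.
Total oxygen = 2.36408 mol. Normalization factor = 4/2.36408 = 1.69199.
Mg per 4 O = 0.62872 × 1.69199 = 1.064.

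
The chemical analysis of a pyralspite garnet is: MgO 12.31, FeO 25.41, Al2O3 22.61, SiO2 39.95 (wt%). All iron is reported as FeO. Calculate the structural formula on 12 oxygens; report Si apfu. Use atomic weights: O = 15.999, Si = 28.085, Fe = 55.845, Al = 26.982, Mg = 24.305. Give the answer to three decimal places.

12.31 wt% MgO ÷ 40.304 g/mol = 0.30543 mol, giving 0.30543 Mg and 0.30543 O.
25.41 wt% FeO ÷ 71.844 g/mol = 0.35368 mol, giving 0.35368 Fe and 0.35368 O.
22.61 wt% Al2O3 ÷ 101.961 g/mol = 0.22175 mol, giving 0.44350 Al and 0.66525 O.
39.95 wt% SiO2 ÷ 60.083 g/mol = 0.66491 mol, giving 0.66491 Si and 1.32982 O.
Oxygen sums to 2.65418; scaling by 12/2.65418 = 4.52117 puts the formula on 12 O.
Si: 0.66491 × 4.52117 = 3.006 atoms per formula unit.

3.006 Si apfu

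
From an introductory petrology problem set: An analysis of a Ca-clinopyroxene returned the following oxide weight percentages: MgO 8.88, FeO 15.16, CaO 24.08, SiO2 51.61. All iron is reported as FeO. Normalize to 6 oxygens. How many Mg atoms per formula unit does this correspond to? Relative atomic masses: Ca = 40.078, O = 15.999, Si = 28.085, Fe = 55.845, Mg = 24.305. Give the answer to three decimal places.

MgO: 8.88/40.304 = 0.22033 mol → 0.22033 mol Mg, 0.22033 mol O.
FeO: 15.16/71.844 = 0.21101 mol → 0.21101 mol Fe, 0.21101 mol O.
CaO: 24.08/56.077 = 0.42941 mol → 0.42941 mol Ca, 0.42941 mol O.
SiO2: 51.61/60.083 = 0.85898 mol → 0.85898 mol Si, 1.71796 mol O.
Total oxygen = 2.57871 mol. Normalization factor = 6/2.57871 = 2.32674.
Mg per 6 O = 0.22033 × 2.32674 = 0.513.

0.513 Mg apfu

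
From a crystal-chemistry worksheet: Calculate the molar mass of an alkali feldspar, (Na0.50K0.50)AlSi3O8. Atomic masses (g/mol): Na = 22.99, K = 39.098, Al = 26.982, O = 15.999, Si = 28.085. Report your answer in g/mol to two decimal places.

270.27 g/mol

The formula mass is the sum 0.50(22.99) + 0.50(39.098) + 1(26.982) + 3(28.085) + 8(15.999).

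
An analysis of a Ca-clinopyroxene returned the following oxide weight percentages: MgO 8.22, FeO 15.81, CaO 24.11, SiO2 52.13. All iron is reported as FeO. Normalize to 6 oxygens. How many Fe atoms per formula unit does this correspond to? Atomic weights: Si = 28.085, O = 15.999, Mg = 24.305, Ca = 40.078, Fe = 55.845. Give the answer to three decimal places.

8.22 wt% MgO ÷ 40.304 g/mol = 0.20395 mol, giving 0.20395 Mg and 0.20395 O.
15.81 wt% FeO ÷ 71.844 g/mol = 0.22006 mol, giving 0.22006 Fe and 0.22006 O.
24.11 wt% CaO ÷ 56.077 g/mol = 0.42994 mol, giving 0.42994 Ca and 0.42994 O.
52.13 wt% SiO2 ÷ 60.083 g/mol = 0.86763 mol, giving 0.86763 Si and 1.73526 O.
Oxygen sums to 2.58921; scaling by 6/2.58921 = 2.31731 puts the formula on 6 O.
Fe: 0.22006 × 2.31731 = 0.510 atoms per formula unit.

0.510 Fe apfu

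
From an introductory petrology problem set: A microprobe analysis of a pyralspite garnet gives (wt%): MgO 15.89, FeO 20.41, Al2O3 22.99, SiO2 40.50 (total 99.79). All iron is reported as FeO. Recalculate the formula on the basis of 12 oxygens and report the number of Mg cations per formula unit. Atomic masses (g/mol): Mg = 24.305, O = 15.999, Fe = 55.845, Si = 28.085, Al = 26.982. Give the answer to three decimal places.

MgO (M=40.304): mol = 0.39425; Mg = 0.39425, O = 0.39425.
FeO (M=71.844): mol = 0.28409; Fe = 0.28409, O = 0.28409.
Al2O3 (M=101.961): mol = 0.22548; Al = 0.45096, O = 0.67644.
SiO2 (M=60.083): mol = 0.67407; Si = 0.67407, O = 1.34814.
ΣO = 2.70292; factor = 12/ΣO = 4.43964.
Mg apfu = 0.39425 × 4.43964 = 1.750.

1.750 Mg apfu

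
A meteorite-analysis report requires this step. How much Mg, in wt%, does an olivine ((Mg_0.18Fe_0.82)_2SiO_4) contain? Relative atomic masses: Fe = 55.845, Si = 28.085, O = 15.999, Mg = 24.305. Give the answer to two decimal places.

Formula mass = 0.36·24.305 + 1.64·55.845 + 1·28.085 + 4·15.999 = 192.417 g/mol, of which 8.750 g is Mg.
So Mg makes up 8.750/192.417 = 0.0455 of the mass, i.e. 4.55%.

4.55 wt%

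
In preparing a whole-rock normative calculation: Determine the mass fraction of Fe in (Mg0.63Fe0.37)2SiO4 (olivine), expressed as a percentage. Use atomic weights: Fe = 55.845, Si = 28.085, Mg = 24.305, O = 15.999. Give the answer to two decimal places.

Molar mass of (Mg0.63Fe0.37)2SiO4: 1.26×24.305 + 0.74×55.845 + 1×28.085 + 4×15.999 = 164.031 g/mol.
Mass of Fe per formula unit: 0.74 × 55.845 = 41.325 g.
Weight fraction Fe = 41.325 / 164.031 = 0.2519.

25.19 wt%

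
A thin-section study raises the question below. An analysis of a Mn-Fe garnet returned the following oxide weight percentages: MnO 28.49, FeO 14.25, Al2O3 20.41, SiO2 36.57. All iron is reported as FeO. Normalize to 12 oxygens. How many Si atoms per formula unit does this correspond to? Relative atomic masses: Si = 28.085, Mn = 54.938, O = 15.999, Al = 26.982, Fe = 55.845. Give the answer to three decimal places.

3.021 Si apfu

MnO: 28.49/70.937 = 0.40162 mol → 0.40162 mol Mn, 0.40162 mol O.
FeO: 14.25/71.844 = 0.19835 mol → 0.19835 mol Fe, 0.19835 mol O.
Al2O3: 20.41/101.961 = 0.20017 mol → 0.40034 mol Al, 0.60051 mol O.
SiO2: 36.57/60.083 = 0.60866 mol → 0.60866 mol Si, 1.21732 mol O.
Total oxygen = 2.41780 mol. Normalization factor = 12/2.41780 = 4.96319.
Si per 12 O = 0.60866 × 4.96319 = 3.021.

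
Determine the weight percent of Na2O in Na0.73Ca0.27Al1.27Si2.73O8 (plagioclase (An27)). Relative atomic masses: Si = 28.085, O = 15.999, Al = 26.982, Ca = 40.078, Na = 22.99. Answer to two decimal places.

M(Na0.73Ca0.27Al1.27Si2.73O8) = 266.535 g/mol; M(Na2O) = 61.979 g/mol.
Moles Na2O per formula unit = 0.73 Na ÷ 2 = 0.3650.
Na2O fraction = (0.3650 × 61.979) / 266.535 = 22.622/266.535 = 0.0849.

8.49 wt%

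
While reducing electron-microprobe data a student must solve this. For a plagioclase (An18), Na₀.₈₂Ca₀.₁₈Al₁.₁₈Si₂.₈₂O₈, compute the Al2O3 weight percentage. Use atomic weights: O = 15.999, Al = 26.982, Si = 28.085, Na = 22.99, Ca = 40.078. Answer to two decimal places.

22.69 wt%

Molar mass of Na₀.₈₂Ca₀.₁₈Al₁.₁₈Si₂.₈₂O₈ = 0.82*22.99 + 0.18*40.078 + 1.18*26.982 + 2.82*28.085 + 8*15.999 = 265.096 g/mol.
Each formula unit contains 1.18 Al, equivalent to 1.18/2 = 0.5900 mol Al2O3.
M(Al2O3) = 2×26.982 + 3×15.999 = 101.961 g/mol.
Mass of Al2O3 per formula unit = 0.5900 × 101.961 = 60.157 g.
Al2O3 wt% = 60.157 / 265.096 × 100 = 22.69%.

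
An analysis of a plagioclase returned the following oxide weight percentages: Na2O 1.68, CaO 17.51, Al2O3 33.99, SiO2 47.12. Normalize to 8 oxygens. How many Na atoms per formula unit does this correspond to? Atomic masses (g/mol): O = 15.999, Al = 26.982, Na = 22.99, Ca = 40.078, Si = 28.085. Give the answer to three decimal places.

Na2O (M=61.979): mol = 0.02711; Na = 0.05422, O = 0.02711.
CaO (M=56.077): mol = 0.31225; Ca = 0.31225, O = 0.31225.
Al2O3 (M=101.961): mol = 0.33336; Al = 0.66672, O = 1.00008.
SiO2 (M=60.083): mol = 0.78425; Si = 0.78425, O = 1.56850.
ΣO = 2.90794; factor = 8/ΣO = 2.75109.
Na apfu = 0.05422 × 2.75109 = 0.149.

0.149 Na apfu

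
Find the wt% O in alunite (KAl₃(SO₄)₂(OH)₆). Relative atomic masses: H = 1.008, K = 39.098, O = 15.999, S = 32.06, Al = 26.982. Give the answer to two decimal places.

54.08 mass %

M(KAl₃(SO₄)₂(OH)₆) = 414.198 g/mol.
O contributes 14 × 15.999 = 223.986 g per mole.
223.986/414.198 = 0.5408 → 54.08%.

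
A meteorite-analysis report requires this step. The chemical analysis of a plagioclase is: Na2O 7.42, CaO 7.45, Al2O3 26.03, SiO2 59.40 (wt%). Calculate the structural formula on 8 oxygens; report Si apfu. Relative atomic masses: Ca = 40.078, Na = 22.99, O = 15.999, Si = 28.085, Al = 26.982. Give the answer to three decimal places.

Na2O (M=61.979): mol = 0.11972; Na = 0.23944, O = 0.11972.
CaO (M=56.077): mol = 0.13285; Ca = 0.13285, O = 0.13285.
Al2O3 (M=101.961): mol = 0.25529; Al = 0.51058, O = 0.76587.
SiO2 (M=60.083): mol = 0.98863; Si = 0.98863, O = 1.97726.
ΣO = 2.99570; factor = 8/ΣO = 2.67049.
Si apfu = 0.98863 × 2.67049 = 2.640.

2.640 Si apfu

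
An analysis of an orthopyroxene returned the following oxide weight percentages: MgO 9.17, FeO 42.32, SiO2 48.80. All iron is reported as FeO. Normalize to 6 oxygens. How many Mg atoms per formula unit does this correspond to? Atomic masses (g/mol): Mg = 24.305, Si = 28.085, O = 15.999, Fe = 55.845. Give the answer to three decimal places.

MgO: 9.17/40.304 = 0.22752 mol → 0.22752 mol Mg, 0.22752 mol O.
FeO: 42.32/71.844 = 0.58905 mol → 0.58905 mol Fe, 0.58905 mol O.
SiO2: 48.80/60.083 = 0.81221 mol → 0.81221 mol Si, 1.62442 mol O.
Total oxygen = 2.44099 mol. Normalization factor = 6/2.44099 = 2.45802.
Mg per 6 O = 0.22752 × 2.45802 = 0.559.

0.559 Mg apfu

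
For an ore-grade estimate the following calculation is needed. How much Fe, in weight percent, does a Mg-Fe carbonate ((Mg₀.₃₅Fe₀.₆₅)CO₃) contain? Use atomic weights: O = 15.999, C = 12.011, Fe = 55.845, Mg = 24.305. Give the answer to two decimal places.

34.63 weight percent

Formula mass = 0.35×24.305 + 0.65×55.845 + 1×12.011 + 3×15.999 = 104.814 g/mol, of which 36.299 g is Fe.
So Fe makes up 36.299/104.814 = 0.3463 of the mass, i.e. 34.63%.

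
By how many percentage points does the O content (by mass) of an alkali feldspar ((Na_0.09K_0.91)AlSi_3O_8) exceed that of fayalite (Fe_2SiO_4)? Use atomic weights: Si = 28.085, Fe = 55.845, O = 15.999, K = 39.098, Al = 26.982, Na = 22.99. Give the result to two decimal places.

M((Na_0.09K_0.91)AlSi_3O_8) = 276.877 g/mol, so wt% O = 127.992/276.877 × 100 = 46.23%.
M(Fe_2SiO_4) = 203.771 g/mol, so wt% O = 63.996/203.771 × 100 = 31.41%.
46.23 − 31.41 = 14.82 pp.

14.82 percentage points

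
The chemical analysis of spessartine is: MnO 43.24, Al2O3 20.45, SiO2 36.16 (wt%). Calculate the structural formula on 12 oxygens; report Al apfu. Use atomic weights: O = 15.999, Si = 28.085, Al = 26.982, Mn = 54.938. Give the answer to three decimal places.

MnO: 43.24/70.937 = 0.60955 mol → 0.60955 mol Mn, 0.60955 mol O.
Al2O3: 20.45/101.961 = 0.20057 mol → 0.40114 mol Al, 0.60171 mol O.
SiO2: 36.16/60.083 = 0.60183 mol → 0.60183 mol Si, 1.20366 mol O.
Total oxygen = 2.41492 mol. Normalization factor = 12/2.41492 = 4.96911.
Al per 12 O = 0.40114 × 4.96911 = 1.993.

1.993 Al apfu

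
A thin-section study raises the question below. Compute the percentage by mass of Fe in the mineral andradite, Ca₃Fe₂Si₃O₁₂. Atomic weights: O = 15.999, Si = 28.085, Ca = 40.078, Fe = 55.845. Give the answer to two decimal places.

Molar mass of Ca₃Fe₂Si₃O₁₂: 3×40.078 + 2×55.845 + 3×28.085 + 12×15.999 = 508.167 g/mol.
Mass of Fe per formula unit: 2 × 55.845 = 111.690 g.
Weight fraction Fe = 111.690 / 508.167 = 0.2198.

21.98 mass %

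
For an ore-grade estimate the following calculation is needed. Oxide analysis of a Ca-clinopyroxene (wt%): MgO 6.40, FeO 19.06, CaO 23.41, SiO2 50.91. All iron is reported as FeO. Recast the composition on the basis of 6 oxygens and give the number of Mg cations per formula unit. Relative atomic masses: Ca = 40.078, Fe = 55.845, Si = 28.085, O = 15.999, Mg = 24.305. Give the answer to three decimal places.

MgO: 6.40/40.304 = 0.15879 mol → 0.15879 mol Mg, 0.15879 mol O.
FeO: 19.06/71.844 = 0.26530 mol → 0.26530 mol Fe, 0.26530 mol O.
CaO: 23.41/56.077 = 0.41746 mol → 0.41746 mol Ca, 0.41746 mol O.
SiO2: 50.91/60.083 = 0.84733 mol → 0.84733 mol Si, 1.69466 mol O.
Total oxygen = 2.53621 mol. Normalization factor = 6/2.53621 = 2.36573.
Mg per 6 O = 0.15879 × 2.36573 = 0.376.

0.376 Mg apfu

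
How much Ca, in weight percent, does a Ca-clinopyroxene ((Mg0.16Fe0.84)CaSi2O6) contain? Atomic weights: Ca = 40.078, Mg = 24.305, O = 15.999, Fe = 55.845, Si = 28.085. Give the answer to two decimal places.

M((Mg0.16Fe0.84)CaSi2O6) = 243.041 g/mol.
Ca contributes 1 × 40.078 = 40.078 g per mole.
40.078/243.041 = 0.1649 → 16.49%.

16.49 weight percent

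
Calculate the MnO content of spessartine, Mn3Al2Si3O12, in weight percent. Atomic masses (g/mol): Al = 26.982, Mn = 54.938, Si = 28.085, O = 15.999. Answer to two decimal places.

42.99 wt%

Formula mass = 495.021 g/mol.
3 Mn → 3.0000 mol MnO per formula unit; M(MnO) = 70.937, so MnO mass = 212.811 g.
212.811/495.021 × 100 = 42.99 wt%.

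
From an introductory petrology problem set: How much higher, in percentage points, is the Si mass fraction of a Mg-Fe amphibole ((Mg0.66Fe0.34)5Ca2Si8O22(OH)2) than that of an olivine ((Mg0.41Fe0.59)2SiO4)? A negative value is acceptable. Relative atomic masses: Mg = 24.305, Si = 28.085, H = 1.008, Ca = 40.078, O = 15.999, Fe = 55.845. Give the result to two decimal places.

10.16 percentage points

Si in (Mg0.66Fe0.34)5Ca2Si8O22(OH)2: molar mass 865.971 g/mol; 8×28.085 = 224.680 g → 25.95 wt%.
Si in (Mg0.41Fe0.59)2SiO4: molar mass 177.908 g/mol; 1×28.085 = 28.085 g → 15.79 wt%.
Difference = 25.95 − 15.79 = 10.16 percentage points.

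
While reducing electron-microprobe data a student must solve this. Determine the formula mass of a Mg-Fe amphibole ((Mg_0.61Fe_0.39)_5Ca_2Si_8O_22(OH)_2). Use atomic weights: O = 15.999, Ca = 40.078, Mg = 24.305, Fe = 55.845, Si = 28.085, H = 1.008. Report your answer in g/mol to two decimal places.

M = 3.05*24.305 + 1.95*55.845 + 2*40.078 + 8*28.085 + 24*15.999 + 2*1.008

873.86 g/mol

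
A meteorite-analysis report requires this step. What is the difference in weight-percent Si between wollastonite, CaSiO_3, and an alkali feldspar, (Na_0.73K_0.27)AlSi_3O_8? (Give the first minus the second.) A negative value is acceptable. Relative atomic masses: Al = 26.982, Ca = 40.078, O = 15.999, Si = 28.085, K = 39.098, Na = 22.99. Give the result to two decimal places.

Si in CaSiO_3: molar mass 116.160 g/mol; 1×28.085 = 28.085 g → 24.18 wt%.
Si in (Na_0.73K_0.27)AlSi_3O_8: molar mass 266.568 g/mol; 3×28.085 = 84.255 g → 31.61 wt%.
Difference = 24.18 − 31.61 = -7.43 percentage points.

-7.43 percentage points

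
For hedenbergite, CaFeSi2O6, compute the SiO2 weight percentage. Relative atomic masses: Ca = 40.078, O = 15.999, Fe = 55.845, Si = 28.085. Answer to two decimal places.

Molar mass of CaFeSi2O6 = 1·40.078 + 1·55.845 + 2·28.085 + 6·15.999 = 248.087 g/mol.
Each formula unit contains 2 Si, equivalent to 2/1 = 2.0000 mol SiO2.
M(SiO2) = 1×28.085 + 2×15.999 = 60.083 g/mol.
Mass of SiO2 per formula unit = 2.0000 × 60.083 = 120.166 g.
SiO2 wt% = 120.166 / 248.087 × 100 = 48.44%.

48.44 wt%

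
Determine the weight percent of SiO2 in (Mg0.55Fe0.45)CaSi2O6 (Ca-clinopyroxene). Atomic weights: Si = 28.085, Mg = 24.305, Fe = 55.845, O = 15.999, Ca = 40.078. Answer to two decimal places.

52.08 wt%

Molar mass of (Mg0.55Fe0.45)CaSi2O6 = 0.55×24.305 + 0.45×55.845 + 1×40.078 + 2×28.085 + 6×15.999 = 230.740 g/mol.
Each formula unit contains 2 Si, equivalent to 2/1 = 2.0000 mol SiO2.
M(SiO2) = 1×28.085 + 2×15.999 = 60.083 g/mol.
Mass of SiO2 per formula unit = 2.0000 × 60.083 = 120.166 g.
SiO2 wt% = 120.166 / 230.740 × 100 = 52.08%.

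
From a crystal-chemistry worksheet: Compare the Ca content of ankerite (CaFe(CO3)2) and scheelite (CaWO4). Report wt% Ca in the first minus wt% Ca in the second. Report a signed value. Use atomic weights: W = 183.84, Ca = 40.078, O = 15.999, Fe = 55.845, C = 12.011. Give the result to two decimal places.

First mineral: 40.078 g Ca in 215.939 g formula = 18.56 wt% Ca.
Second mineral: 40.078 g Ca in 287.914 g formula = 13.92 wt% Ca.
18.56% − 13.92% gives a difference of 4.64 percentage points.

4.64 percentage points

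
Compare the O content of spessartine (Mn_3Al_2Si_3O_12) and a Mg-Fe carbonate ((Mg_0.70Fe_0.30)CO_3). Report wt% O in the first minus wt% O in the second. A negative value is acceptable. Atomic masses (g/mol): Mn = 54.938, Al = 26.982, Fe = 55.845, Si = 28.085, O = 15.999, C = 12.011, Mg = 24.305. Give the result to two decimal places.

-12.40 percentage points

O in Mn_3Al_2Si_3O_12: molar mass 495.021 g/mol; 12×15.999 = 191.988 g → 38.78 wt%.
O in (Mg_0.70Fe_0.30)CO_3: molar mass 93.775 g/mol; 3×15.999 = 47.997 g → 51.18 wt%.
Difference = 38.78 − 51.18 = -12.40 percentage points.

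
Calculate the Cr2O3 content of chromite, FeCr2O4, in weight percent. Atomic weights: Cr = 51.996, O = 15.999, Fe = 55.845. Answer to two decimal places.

67.90 wt%

Formula mass = 223.833 g/mol.
2 Cr → 1.0000 mol Cr2O3 per formula unit; M(Cr2O3) = 151.989, so Cr2O3 mass = 151.989 g.
151.989/223.833 × 100 = 67.90 wt%.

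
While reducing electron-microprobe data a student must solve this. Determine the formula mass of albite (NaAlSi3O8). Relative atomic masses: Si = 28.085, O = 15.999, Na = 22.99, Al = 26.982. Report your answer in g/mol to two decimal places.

M = 1·22.99 + 1·26.982 + 3·28.085 + 8·15.999

262.22 g/mol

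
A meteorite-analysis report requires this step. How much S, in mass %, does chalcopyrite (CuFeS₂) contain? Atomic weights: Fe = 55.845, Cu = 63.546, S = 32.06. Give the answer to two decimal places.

34.94 mass %

Molar mass of CuFeS₂: 1·63.546 + 1·55.845 + 2·32.06 = 183.511 g/mol.
Mass of S per formula unit: 2 × 32.06 = 64.120 g.
Weight fraction S = 64.120 / 183.511 = 0.3494.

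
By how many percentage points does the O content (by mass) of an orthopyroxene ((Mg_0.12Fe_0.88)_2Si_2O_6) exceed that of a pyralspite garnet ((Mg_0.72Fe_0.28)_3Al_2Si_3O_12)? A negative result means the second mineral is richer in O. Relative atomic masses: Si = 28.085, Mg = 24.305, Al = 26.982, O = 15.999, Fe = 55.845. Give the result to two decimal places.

-7.23 percentage points

O in (Mg_0.12Fe_0.88)_2Si_2O_6: molar mass 256.284 g/mol; 6×15.999 = 95.994 g → 37.46 wt%.
O in (Mg_0.72Fe_0.28)_3Al_2Si_3O_12: molar mass 429.616 g/mol; 12×15.999 = 191.988 g → 44.69 wt%.
Difference = 37.46 − 44.69 = -7.23 percentage points.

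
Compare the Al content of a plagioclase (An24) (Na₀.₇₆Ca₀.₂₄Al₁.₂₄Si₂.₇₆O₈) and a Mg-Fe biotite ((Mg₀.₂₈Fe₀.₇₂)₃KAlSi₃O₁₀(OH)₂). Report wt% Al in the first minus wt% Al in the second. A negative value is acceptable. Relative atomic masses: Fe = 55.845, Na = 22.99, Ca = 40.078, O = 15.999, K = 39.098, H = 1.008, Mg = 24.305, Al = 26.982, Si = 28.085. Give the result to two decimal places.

Al in Na₀.₇₆Ca₀.₂₄Al₁.₂₄Si₂.₇₆O₈: molar mass 266.055 g/mol; 1.24×26.982 = 33.458 g → 12.58 wt%.
Al in (Mg₀.₂₈Fe₀.₇₂)₃KAlSi₃O₁₀(OH)₂: molar mass 485.380 g/mol; 1×26.982 = 26.982 g → 5.56 wt%.
Difference = 12.58 − 5.56 = 7.02 percentage points.

7.02 percentage points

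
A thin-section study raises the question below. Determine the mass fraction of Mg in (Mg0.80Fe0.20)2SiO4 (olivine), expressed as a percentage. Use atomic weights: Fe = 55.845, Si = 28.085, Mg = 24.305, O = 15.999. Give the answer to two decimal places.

M((Mg0.80Fe0.20)2SiO4) = 153.307 g/mol.
Mg contributes 1.60 × 24.305 = 38.888 g per mole.
38.888/153.307 = 0.2537 → 25.37%.

25.37 mass %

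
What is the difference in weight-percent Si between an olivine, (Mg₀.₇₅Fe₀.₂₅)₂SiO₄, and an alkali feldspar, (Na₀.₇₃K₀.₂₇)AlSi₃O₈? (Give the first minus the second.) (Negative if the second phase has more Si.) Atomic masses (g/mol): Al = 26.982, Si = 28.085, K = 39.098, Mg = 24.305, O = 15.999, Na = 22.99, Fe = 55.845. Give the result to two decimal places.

-13.66 percentage points

M((Mg₀.₇₅Fe₀.₂₅)₂SiO₄) = 156.461 g/mol, so wt% Si = 28.085/156.461 × 100 = 17.95%.
M((Na₀.₇₃K₀.₂₇)AlSi₃O₈) = 266.568 g/mol, so wt% Si = 84.255/266.568 × 100 = 31.61%.
17.95 − 31.61 = -13.66 pp.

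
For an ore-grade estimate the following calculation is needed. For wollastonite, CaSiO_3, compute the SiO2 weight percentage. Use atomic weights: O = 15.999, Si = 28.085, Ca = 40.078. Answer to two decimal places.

51.72 wt%

Molar mass of CaSiO_3 = 1×40.078 + 1×28.085 + 3×15.999 = 116.160 g/mol.
Each formula unit contains 1 Si, equivalent to 1/1 = 1.0000 mol SiO2.
M(SiO2) = 1×28.085 + 2×15.999 = 60.083 g/mol.
Mass of SiO2 per formula unit = 1.0000 × 60.083 = 60.083 g.
SiO2 wt% = 60.083 / 116.160 × 100 = 51.72%.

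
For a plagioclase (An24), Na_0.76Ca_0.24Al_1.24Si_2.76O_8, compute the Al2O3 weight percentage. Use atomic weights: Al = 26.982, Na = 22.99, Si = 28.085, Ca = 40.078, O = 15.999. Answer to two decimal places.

23.76 wt%

Formula mass = 266.055 g/mol.
1.24 Al → 0.6200 mol Al2O3 per formula unit; M(Al2O3) = 101.961, so Al2O3 mass = 63.216 g.
63.216/266.055 × 100 = 23.76 wt%.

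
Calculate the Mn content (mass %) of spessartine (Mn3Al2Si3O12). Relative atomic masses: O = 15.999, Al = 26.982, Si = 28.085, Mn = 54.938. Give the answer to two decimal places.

Formula mass = 3×54.938 + 2×26.982 + 3×28.085 + 12×15.999 = 495.021 g/mol, of which 164.814 g is Mn.
So Mn makes up 164.814/495.021 = 0.3329 of the mass, i.e. 33.29%.

33.29 mass %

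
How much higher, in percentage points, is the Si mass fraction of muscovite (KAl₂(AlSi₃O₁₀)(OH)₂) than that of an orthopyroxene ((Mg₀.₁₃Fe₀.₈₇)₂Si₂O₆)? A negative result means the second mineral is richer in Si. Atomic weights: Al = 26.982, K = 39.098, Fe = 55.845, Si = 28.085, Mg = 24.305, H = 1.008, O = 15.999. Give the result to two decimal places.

-0.82 percentage points

M(KAl₂(AlSi₃O₁₀)(OH)₂) = 398.303 g/mol, so wt% Si = 84.255/398.303 × 100 = 21.15%.
M((Mg₀.₁₃Fe₀.₈₇)₂Si₂O₆) = 255.654 g/mol, so wt% Si = 56.170/255.654 × 100 = 21.97%.
21.15 − 21.97 = -0.82 pp.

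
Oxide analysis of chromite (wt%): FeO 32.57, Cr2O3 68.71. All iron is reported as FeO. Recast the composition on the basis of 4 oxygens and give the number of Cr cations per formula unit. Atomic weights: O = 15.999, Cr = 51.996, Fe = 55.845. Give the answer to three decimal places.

FeO (M=71.844): mol = 0.45334; Fe = 0.45334, O = 0.45334.
Cr2O3 (M=151.989): mol = 0.45207; Cr = 0.90414, O = 1.35621.
ΣO = 1.80955; factor = 4/ΣO = 2.21049.
Cr apfu = 0.90414 × 2.21049 = 1.999.

1.999 Cr apfu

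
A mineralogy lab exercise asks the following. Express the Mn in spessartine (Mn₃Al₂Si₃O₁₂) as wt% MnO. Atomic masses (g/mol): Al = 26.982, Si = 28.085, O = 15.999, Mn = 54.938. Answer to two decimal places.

42.99 wt%

Molar mass of Mn₃Al₂Si₃O₁₂ = 3*54.938 + 2*26.982 + 3*28.085 + 12*15.999 = 495.021 g/mol.
Each formula unit contains 3 Mn, equivalent to 3/1 = 3.0000 mol MnO.
M(MnO) = 1×54.938 + 1×15.999 = 70.937 g/mol.
Mass of MnO per formula unit = 3.0000 × 70.937 = 212.811 g.
MnO wt% = 212.811 / 495.021 × 100 = 42.99%.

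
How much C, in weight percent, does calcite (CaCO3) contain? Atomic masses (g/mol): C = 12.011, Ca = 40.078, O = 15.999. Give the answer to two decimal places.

12.00 weight percent

Formula mass = 1*40.078 + 1*12.011 + 3*15.999 = 100.086 g/mol, of which 12.011 g is C.
So C makes up 12.011/100.086 = 0.1200 of the mass, i.e. 12.00%.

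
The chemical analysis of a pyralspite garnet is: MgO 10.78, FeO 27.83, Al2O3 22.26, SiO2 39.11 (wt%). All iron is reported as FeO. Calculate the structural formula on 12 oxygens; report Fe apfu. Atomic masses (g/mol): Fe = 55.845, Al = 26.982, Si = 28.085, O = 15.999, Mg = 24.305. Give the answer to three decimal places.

MgO (M=40.304): mol = 0.26747; Mg = 0.26747, O = 0.26747.
FeO (M=71.844): mol = 0.38737; Fe = 0.38737, O = 0.38737.
Al2O3 (M=101.961): mol = 0.21832; Al = 0.43664, O = 0.65496.
SiO2 (M=60.083): mol = 0.65093; Si = 0.65093, O = 1.30186.
ΣO = 2.61166; factor = 12/ΣO = 4.59478.
Fe apfu = 0.38737 × 4.59478 = 1.780.

1.780 Fe apfu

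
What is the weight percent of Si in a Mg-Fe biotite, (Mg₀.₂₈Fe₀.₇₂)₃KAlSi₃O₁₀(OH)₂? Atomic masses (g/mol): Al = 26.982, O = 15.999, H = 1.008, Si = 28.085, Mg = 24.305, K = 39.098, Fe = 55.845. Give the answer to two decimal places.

Formula mass = 0.84*24.305 + 2.16*55.845 + 1*39.098 + 1*26.982 + 3*28.085 + 12*15.999 + 2*1.008 = 485.380 g/mol, of which 84.255 g is Si.
So Si makes up 84.255/485.380 = 0.1736 of the mass, i.e. 17.36%.

17.36 mass %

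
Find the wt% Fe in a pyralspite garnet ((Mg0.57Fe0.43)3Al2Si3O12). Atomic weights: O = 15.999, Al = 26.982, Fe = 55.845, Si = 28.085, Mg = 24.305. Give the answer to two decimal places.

16.23 mass %

M((Mg0.57Fe0.43)3Al2Si3O12) = 443.809 g/mol.
Fe contributes 1.29 × 55.845 = 72.040 g per mole.
72.040/443.809 = 0.1623 → 16.23%.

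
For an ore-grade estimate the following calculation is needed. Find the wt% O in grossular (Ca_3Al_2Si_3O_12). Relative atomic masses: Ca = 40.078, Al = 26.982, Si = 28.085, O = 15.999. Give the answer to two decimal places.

M(Ca_3Al_2Si_3O_12) = 450.441 g/mol.
O contributes 12 × 15.999 = 191.988 g per mole.
191.988/450.441 = 0.4262 → 42.62%.

42.62 weight percent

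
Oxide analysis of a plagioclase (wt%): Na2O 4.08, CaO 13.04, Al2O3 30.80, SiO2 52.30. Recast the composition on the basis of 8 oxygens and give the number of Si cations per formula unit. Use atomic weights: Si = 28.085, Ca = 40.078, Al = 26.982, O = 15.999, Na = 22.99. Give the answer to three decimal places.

2.364 Si apfu

Na2O (M=61.979): mol = 0.06583; Na = 0.13166, O = 0.06583.
CaO (M=56.077): mol = 0.23254; Ca = 0.23254, O = 0.23254.
Al2O3 (M=101.961): mol = 0.30208; Al = 0.60416, O = 0.90624.
SiO2 (M=60.083): mol = 0.87046; Si = 0.87046, O = 1.74092.
ΣO = 2.94553; factor = 8/ΣO = 2.71598.
Si apfu = 0.87046 × 2.71598 = 2.364.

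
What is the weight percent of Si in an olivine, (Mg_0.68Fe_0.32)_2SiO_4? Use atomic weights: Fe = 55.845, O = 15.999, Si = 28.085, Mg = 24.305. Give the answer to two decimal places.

17.46 weight percent

M((Mg_0.68Fe_0.32)_2SiO_4) = 160.877 g/mol.
Si contributes 1 × 28.085 = 28.085 g per mole.
28.085/160.877 = 0.1746 → 17.46%.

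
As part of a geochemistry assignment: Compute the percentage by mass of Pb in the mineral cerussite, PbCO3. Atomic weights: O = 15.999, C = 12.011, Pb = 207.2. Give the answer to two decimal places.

77.54 mass %

Formula mass = 1*207.2 + 1*12.011 + 3*15.999 = 267.208 g/mol, of which 207.200 g is Pb.
So Pb makes up 207.200/267.208 = 0.7754 of the mass, i.e. 77.54%.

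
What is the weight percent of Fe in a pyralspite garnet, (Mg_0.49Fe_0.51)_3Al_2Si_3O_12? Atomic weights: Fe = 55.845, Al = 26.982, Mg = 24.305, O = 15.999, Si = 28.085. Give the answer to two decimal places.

18.93 wt%

Formula mass = 1.47·24.305 + 1.53·55.845 + 2·26.982 + 3·28.085 + 12·15.999 = 451.378 g/mol, of which 85.443 g is Fe.
So Fe makes up 85.443/451.378 = 0.1893 of the mass, i.e. 18.93%.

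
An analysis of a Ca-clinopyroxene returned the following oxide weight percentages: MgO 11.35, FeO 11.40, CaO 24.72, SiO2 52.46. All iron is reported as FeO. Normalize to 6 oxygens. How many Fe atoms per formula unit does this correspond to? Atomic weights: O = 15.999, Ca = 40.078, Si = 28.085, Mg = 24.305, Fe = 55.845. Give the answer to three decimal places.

0.362 Fe apfu

MgO (M=40.304): mol = 0.28161; Mg = 0.28161, O = 0.28161.
FeO (M=71.844): mol = 0.15868; Fe = 0.15868, O = 0.15868.
CaO (M=56.077): mol = 0.44082; Ca = 0.44082, O = 0.44082.
SiO2 (M=60.083): mol = 0.87313; Si = 0.87313, O = 1.74626.
ΣO = 2.62737; factor = 6/ΣO = 2.28365.
Fe apfu = 0.15868 × 2.28365 = 0.362.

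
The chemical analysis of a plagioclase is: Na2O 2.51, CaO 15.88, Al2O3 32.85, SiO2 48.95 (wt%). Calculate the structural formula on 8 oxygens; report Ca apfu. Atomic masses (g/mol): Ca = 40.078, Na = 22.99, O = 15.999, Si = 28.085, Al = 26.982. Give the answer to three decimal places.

2.51 wt% Na2O ÷ 61.979 g/mol = 0.04050 mol, giving 0.08100 Na and 0.04050 O.
15.88 wt% CaO ÷ 56.077 g/mol = 0.28318 mol, giving 0.28318 Ca and 0.28318 O.
32.85 wt% Al2O3 ÷ 101.961 g/mol = 0.32218 mol, giving 0.64436 Al and 0.96654 O.
48.95 wt% SiO2 ÷ 60.083 g/mol = 0.81471 mol, giving 0.81471 Si and 1.62942 O.
Oxygen sums to 2.91964; scaling by 8/2.91964 = 2.74006 puts the formula on 8 O.
Ca: 0.28318 × 2.74006 = 0.776 atoms per formula unit.

0.776 Ca apfu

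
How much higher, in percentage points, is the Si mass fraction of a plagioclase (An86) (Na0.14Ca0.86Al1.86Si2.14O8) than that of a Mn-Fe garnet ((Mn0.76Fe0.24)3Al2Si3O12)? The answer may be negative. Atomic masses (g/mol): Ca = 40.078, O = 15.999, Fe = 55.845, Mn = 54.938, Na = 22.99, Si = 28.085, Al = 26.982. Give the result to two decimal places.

M(Na0.14Ca0.86Al1.86Si2.14O8) = 275.966 g/mol, so wt% Si = 60.102/275.966 × 100 = 21.78%.
M((Mn0.76Fe0.24)3Al2Si3O12) = 495.674 g/mol, so wt% Si = 84.255/495.674 × 100 = 17.00%.
21.78 − 17.00 = 4.78 pp.

4.78 percentage points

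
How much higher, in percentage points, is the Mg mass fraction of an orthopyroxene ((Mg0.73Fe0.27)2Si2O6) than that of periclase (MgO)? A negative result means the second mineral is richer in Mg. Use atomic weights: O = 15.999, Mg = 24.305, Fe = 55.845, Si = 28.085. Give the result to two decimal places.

Mg in (Mg0.73Fe0.27)2Si2O6: molar mass 217.806 g/mol; 1.46×24.305 = 35.485 g → 16.29 wt%.
Mg in MgO: molar mass 40.304 g/mol; 1×24.305 = 24.305 g → 60.30 wt%.
Difference = 16.29 − 60.30 = -44.01 percentage points.

-44.01 percentage points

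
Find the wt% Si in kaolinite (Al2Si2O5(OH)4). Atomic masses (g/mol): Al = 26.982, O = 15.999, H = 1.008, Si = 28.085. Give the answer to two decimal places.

21.76 mass %

Formula mass = 2×26.982 + 2×28.085 + 9×15.999 + 4×1.008 = 258.157 g/mol, of which 56.170 g is Si.
So Si makes up 56.170/258.157 = 0.2176 of the mass, i.e. 21.76%.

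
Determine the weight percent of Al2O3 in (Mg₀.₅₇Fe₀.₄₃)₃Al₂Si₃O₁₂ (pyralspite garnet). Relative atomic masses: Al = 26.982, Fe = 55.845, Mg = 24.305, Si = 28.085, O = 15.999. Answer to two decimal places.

22.97 wt%

M((Mg₀.₅₇Fe₀.₄₃)₃Al₂Si₃O₁₂) = 443.809 g/mol; M(Al2O3) = 101.961 g/mol.
Moles Al2O3 per formula unit = 2 Al ÷ 2 = 1.0000.
Al2O3 fraction = (1.0000 × 101.961) / 443.809 = 101.961/443.809 = 0.2297.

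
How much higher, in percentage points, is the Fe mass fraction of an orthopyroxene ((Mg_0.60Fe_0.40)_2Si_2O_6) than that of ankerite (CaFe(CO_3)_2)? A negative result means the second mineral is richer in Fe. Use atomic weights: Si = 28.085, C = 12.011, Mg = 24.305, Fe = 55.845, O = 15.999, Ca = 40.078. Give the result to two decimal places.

-6.09 percentage points

First mineral: 44.676 g Fe in 226.006 g formula = 19.77 wt% Fe.
Second mineral: 55.845 g Fe in 215.939 g formula = 25.86 wt% Fe.
19.77% − 25.86% gives a difference of -6.09 percentage points.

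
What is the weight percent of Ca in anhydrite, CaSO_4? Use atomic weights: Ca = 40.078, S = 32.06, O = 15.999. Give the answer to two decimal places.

29.44 wt%

Formula mass = 1*40.078 + 1*32.06 + 4*15.999 = 136.134 g/mol, of which 40.078 g is Ca.
So Ca makes up 40.078/136.134 = 0.2944 of the mass, i.e. 29.44%.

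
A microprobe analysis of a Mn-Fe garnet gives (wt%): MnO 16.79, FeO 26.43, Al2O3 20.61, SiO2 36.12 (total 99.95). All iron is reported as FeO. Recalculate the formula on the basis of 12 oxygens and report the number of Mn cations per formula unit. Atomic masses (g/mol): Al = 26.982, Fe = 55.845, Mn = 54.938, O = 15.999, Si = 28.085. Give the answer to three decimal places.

MnO: 16.79/70.937 = 0.23669 mol → 0.23669 mol Mn, 0.23669 mol O.
FeO: 26.43/71.844 = 0.36788 mol → 0.36788 mol Fe, 0.36788 mol O.
Al2O3: 20.61/101.961 = 0.20214 mol → 0.40428 mol Al, 0.60642 mol O.
SiO2: 36.12/60.083 = 0.60117 mol → 0.60117 mol Si, 1.20234 mol O.
Total oxygen = 2.41333 mol. Normalization factor = 12/2.41333 = 4.97238.
Mn per 12 O = 0.23669 × 4.97238 = 1.177.

1.177 Mn apfu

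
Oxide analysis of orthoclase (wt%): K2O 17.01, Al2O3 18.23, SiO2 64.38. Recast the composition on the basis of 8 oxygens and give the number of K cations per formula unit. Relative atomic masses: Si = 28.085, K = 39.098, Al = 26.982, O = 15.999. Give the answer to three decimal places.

17.01 wt% K2O ÷ 94.195 g/mol = 0.18058 mol, giving 0.36116 K and 0.18058 O.
18.23 wt% Al2O3 ÷ 101.961 g/mol = 0.17879 mol, giving 0.35758 Al and 0.53637 O.
64.38 wt% SiO2 ÷ 60.083 g/mol = 1.07152 mol, giving 1.07152 Si and 2.14304 O.
Oxygen sums to 2.85999; scaling by 8/2.85999 = 2.79721 puts the formula on 8 O.
K: 0.36116 × 2.79721 = 1.010 atoms per formula unit.

1.010 K apfu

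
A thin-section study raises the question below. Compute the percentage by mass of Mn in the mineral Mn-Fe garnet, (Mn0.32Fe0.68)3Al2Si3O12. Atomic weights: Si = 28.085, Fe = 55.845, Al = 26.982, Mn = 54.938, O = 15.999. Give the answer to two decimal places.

10.61 mass %

M((Mn0.32Fe0.68)3Al2Si3O12) = 496.871 g/mol.
Mn contributes 0.96 × 54.938 = 52.740 g per mole.
52.740/496.871 = 0.1061 → 10.61%.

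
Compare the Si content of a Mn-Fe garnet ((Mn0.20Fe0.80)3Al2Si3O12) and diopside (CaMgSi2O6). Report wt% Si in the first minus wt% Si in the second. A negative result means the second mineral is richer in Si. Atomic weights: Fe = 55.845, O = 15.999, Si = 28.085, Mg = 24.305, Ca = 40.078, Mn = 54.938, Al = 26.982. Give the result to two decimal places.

-8.99 percentage points

Si in (Mn0.20Fe0.80)3Al2Si3O12: molar mass 497.198 g/mol; 3×28.085 = 84.255 g → 16.95 wt%.
Si in CaMgSi2O6: molar mass 216.547 g/mol; 2×28.085 = 56.170 g → 25.94 wt%.
Difference = 16.95 − 25.94 = -8.99 percentage points.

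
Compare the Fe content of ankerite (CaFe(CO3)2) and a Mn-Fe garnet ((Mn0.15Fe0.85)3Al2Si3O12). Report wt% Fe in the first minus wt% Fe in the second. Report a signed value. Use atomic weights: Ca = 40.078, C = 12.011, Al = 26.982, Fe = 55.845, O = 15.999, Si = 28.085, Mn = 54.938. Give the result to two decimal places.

M(CaFe(CO3)2) = 215.939 g/mol, so wt% Fe = 55.845/215.939 × 100 = 25.86%.
M((Mn0.15Fe0.85)3Al2Si3O12) = 497.334 g/mol, so wt% Fe = 142.405/497.334 × 100 = 28.63%.
25.86 − 28.63 = -2.77 pp.

-2.77 percentage points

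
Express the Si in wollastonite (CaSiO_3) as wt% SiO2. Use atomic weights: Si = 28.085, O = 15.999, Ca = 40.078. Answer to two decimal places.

Molar mass of CaSiO_3 = 1·40.078 + 1·28.085 + 3·15.999 = 116.160 g/mol.
Each formula unit contains 1 Si, equivalent to 1/1 = 1.0000 mol SiO2.
M(SiO2) = 1×28.085 + 2×15.999 = 60.083 g/mol.
Mass of SiO2 per formula unit = 1.0000 × 60.083 = 60.083 g.
SiO2 wt% = 60.083 / 116.160 × 100 = 51.72%.

51.72 wt%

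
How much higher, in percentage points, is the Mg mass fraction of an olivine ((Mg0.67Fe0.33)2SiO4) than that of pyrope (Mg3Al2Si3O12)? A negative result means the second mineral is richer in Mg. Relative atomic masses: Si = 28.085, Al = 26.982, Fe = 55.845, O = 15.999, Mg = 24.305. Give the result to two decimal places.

M((Mg0.67Fe0.33)2SiO4) = 161.507 g/mol, so wt% Mg = 32.569/161.507 × 100 = 20.17%.
M(Mg3Al2Si3O12) = 403.122 g/mol, so wt% Mg = 72.915/403.122 × 100 = 18.09%.
20.17 − 18.09 = 2.08 pp.

2.08 percentage points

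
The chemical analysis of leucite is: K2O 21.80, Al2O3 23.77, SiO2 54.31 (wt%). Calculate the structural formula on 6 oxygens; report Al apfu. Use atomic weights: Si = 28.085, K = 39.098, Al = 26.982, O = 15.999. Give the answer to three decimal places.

K2O (M=94.195): mol = 0.23143; K = 0.46286, O = 0.23143.
Al2O3 (M=101.961): mol = 0.23313; Al = 0.46626, O = 0.69939.
SiO2 (M=60.083): mol = 0.90392; Si = 0.90392, O = 1.80784.
ΣO = 2.73866; factor = 6/ΣO = 2.19085.
Al apfu = 0.46626 × 2.19085 = 1.022.

1.022 Al apfu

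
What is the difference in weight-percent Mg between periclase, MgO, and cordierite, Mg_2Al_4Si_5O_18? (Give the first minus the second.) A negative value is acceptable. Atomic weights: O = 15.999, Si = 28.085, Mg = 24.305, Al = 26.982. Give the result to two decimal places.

Mg in MgO: molar mass 40.304 g/mol; 1×24.305 = 24.305 g → 60.30 wt%.
Mg in Mg_2Al_4Si_5O_18: molar mass 584.945 g/mol; 2×24.305 = 48.610 g → 8.31 wt%.
Difference = 60.30 − 8.31 = 51.99 percentage points.

51.99 percentage points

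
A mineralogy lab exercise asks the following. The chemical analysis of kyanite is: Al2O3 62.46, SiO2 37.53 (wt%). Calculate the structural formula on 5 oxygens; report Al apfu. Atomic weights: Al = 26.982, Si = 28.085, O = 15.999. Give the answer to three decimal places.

1.984 Al apfu

62.46 wt% Al2O3 ÷ 101.961 g/mol = 0.61259 mol, giving 1.22518 Al and 1.83777 O.
37.53 wt% SiO2 ÷ 60.083 g/mol = 0.62464 mol, giving 0.62464 Si and 1.24928 O.
Oxygen sums to 3.08705; scaling by 5/3.08705 = 1.61967 puts the formula on 5 O.
Al: 1.22518 × 1.61967 = 1.984 atoms per formula unit.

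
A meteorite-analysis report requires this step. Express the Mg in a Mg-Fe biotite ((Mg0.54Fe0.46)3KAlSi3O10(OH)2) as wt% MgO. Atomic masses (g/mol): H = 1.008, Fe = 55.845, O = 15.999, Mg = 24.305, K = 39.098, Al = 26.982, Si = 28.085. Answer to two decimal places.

Formula mass = 460.779 g/mol.
1.62 Mg → 1.6200 mol MgO per formula unit; M(MgO) = 40.304, so MgO mass = 65.292 g.
65.292/460.779 × 100 = 14.17 wt%.

14.17 wt%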